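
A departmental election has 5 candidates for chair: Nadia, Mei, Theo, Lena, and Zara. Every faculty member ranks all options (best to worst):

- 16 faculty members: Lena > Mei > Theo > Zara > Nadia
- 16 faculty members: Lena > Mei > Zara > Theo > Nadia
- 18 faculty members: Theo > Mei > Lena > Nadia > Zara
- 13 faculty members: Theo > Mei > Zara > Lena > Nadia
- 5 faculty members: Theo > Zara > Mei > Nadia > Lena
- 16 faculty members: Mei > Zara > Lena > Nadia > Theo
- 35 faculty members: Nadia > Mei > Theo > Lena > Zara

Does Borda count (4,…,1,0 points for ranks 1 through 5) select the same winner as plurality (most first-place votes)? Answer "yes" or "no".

no

Borda — scores: Nadia 179, Mei 368, Theo 262, Lena 244, Zara 137. Winner: Mei.
Plurality — first-place votes: Nadia 35, Mei 16, Theo 36, Lena 32, Zara 0. Winner: Theo.
The two methods disagree.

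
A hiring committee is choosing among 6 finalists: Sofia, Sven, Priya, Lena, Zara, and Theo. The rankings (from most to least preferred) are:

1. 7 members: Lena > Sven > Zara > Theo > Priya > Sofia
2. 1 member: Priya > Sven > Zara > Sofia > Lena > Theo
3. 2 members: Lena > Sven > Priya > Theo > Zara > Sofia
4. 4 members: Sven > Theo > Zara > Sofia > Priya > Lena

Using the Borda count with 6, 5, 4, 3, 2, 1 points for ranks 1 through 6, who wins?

Sven

Sofia: 7·1 + 1·3 + 2·1 + 4·3 = 24
Sven: 7·5 + 1·5 + 2·5 + 4·6 = 74
Priya: 7·2 + 1·6 + 2·4 + 4·2 = 36
Lena: 7·6 + 1·2 + 2·6 + 4·1 = 60
Zara: 7·4 + 1·4 + 2·2 + 4·4 = 52
Theo: 7·3 + 1·1 + 2·3 + 4·5 = 48
Sven has the highest Borda score (74).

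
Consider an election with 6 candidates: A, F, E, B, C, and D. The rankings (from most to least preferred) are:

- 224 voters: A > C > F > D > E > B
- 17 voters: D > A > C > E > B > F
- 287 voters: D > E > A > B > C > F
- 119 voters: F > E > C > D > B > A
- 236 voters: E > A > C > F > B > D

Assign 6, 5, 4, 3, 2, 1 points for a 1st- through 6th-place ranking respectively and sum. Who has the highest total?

A: 224·6 + 17·5 + 287·4 + 119·1 + 236·5 = 3876
F: 224·4 + 17·1 + 287·1 + 119·6 + 236·3 = 2622
E: 224·2 + 17·3 + 287·5 + 119·5 + 236·6 = 3945
B: 224·1 + 17·2 + 287·3 + 119·2 + 236·2 = 1829
C: 224·5 + 17·4 + 287·2 + 119·4 + 236·4 = 3182
D: 224·3 + 17·6 + 287·6 + 119·3 + 236·1 = 3089
E has the highest Borda score (3945).

E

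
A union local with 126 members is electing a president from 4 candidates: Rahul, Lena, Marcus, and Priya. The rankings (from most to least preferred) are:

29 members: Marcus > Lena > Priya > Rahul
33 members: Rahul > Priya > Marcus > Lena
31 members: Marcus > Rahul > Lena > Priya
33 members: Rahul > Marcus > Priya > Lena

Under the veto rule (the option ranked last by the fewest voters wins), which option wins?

Marcus

Last-place votes: Rahul 29, Lena 66, Marcus 0, Priya 31.
Marcus is ranked last by the fewest voters, so Marcus wins.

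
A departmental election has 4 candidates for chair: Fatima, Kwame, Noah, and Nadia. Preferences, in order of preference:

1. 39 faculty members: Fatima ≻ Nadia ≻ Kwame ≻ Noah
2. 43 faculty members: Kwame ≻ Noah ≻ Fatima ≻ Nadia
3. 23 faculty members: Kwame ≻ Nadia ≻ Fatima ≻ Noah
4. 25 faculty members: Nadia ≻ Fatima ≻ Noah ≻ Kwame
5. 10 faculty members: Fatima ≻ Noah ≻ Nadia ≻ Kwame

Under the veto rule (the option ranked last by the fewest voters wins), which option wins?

Fatima

Last-place votes: Fatima 0, Kwame 35, Noah 62, Nadia 43.
Fatima is ranked last by the fewest voters, so Fatima wins.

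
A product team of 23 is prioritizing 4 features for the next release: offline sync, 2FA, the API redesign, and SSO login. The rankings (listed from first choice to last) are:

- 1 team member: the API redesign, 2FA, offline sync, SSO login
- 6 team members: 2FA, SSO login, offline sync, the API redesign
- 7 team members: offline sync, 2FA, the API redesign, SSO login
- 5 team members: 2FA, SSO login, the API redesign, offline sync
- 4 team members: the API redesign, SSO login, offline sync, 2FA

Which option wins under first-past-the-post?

2FA

First-place votes: offline sync 7, 2FA 11, the API redesign 5, SSO login 0.
2FA has the most first-place votes.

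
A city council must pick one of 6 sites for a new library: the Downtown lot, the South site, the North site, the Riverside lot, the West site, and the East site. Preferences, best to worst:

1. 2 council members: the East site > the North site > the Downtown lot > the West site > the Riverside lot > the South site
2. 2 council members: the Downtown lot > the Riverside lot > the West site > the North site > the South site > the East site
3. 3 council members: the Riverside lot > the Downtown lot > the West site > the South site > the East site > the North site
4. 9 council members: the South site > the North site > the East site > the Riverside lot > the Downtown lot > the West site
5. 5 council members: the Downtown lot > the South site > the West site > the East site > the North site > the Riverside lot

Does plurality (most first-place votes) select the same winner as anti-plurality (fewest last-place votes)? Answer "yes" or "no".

Plurality — first-place votes: the Downtown lot 7, the South site 9, the North site 0, the Riverside lot 3, the West site 0, the East site 2. Winner: the South site.
Anti-plurality — last-place votes: the Downtown lot 0, the South site 2, the North site 3, the Riverside lot 5, the West site 9, the East site 2. Winner: the Downtown lot.
The two methods disagree.

no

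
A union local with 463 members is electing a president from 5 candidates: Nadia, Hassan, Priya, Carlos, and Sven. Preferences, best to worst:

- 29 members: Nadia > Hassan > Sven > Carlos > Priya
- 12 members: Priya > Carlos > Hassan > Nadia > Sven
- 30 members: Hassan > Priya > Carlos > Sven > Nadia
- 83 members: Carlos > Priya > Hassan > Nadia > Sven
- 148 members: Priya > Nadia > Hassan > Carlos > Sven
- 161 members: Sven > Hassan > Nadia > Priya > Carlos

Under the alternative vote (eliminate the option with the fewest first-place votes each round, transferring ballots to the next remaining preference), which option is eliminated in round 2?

Hassan

Round 1: Nadia 29, Hassan 30, Priya 160, Carlos 83, Sven 161. Eliminate Nadia.
Round 2: Hassan 59, Priya 160, Carlos 83, Sven 161. Eliminate Hassan.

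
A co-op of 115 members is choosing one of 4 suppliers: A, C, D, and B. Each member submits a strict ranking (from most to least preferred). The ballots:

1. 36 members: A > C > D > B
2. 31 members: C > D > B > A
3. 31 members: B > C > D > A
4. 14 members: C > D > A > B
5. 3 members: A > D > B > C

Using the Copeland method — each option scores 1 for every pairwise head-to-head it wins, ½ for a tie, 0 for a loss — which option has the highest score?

A: loses to C, D, and B → score 0.
C: beats A, D, and B → score 3.
D: beats A and B; loses to C → score 2.
B: beats A; loses to C and D → score 1.
C has the best pairwise record.

C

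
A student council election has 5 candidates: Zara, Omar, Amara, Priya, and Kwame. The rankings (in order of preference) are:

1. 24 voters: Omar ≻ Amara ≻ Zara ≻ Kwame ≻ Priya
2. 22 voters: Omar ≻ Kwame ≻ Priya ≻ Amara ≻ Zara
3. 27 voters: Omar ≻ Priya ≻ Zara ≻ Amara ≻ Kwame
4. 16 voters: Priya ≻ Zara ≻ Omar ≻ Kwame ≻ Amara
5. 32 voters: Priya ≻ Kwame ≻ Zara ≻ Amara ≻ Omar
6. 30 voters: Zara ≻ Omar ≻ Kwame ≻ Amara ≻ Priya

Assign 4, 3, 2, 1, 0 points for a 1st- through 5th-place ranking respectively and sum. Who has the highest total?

Zara: 24·2 + 22·0 + 27·2 + 16·3 + 32·2 + 30·4 = 334
Omar: 24·4 + 22·4 + 27·4 + 16·2 + 32·0 + 30·3 = 414
Amara: 24·3 + 22·1 + 27·1 + 16·0 + 32·1 + 30·1 = 183
Priya: 24·0 + 22·2 + 27·3 + 16·4 + 32·4 + 30·0 = 317
Kwame: 24·1 + 22·3 + 27·0 + 16·1 + 32·3 + 30·2 = 262
Omar has the highest Borda score (414).

Omar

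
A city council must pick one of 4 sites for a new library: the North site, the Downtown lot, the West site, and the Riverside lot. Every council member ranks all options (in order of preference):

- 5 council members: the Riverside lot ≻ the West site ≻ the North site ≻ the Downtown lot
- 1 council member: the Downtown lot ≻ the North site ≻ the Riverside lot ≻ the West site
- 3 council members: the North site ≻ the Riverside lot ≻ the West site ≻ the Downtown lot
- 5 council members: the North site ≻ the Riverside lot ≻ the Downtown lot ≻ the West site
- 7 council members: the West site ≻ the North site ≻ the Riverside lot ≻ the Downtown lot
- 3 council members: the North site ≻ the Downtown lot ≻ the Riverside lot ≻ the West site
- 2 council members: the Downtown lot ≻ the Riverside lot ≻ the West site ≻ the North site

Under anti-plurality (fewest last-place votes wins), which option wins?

Last-place votes: the North site 2, the Downtown lot 15, the West site 9, the Riverside lot 0.
the Riverside lot is ranked last by the fewest voters, so the Riverside lot wins.

the Riverside lot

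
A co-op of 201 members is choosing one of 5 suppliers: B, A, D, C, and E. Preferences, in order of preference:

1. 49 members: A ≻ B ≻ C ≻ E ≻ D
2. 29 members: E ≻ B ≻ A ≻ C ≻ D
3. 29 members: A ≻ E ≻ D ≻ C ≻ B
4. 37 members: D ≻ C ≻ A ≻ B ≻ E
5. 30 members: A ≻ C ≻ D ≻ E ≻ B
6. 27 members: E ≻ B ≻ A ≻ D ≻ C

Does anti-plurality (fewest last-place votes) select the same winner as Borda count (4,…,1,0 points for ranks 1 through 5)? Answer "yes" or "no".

yes

Anti-plurality — last-place votes: B 59, A 0, D 78, C 27, E 37. Winner: A.
Borda — scores: B 352, A 618, D 293, C 357, E 390. Winner: A.
The two methods agree.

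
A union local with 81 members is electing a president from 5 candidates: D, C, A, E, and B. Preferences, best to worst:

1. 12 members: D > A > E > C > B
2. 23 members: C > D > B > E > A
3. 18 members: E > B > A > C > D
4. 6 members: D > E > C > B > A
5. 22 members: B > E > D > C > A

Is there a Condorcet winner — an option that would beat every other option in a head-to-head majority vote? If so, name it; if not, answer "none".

none

Checking pairwise contests:
C beats D 41–40.
E beats C 58–23.
D beats A 63–18.
D beats E 41–40.
D beats B 41–40.
Every option loses at least one head-to-head, so there is no Condorcet winner.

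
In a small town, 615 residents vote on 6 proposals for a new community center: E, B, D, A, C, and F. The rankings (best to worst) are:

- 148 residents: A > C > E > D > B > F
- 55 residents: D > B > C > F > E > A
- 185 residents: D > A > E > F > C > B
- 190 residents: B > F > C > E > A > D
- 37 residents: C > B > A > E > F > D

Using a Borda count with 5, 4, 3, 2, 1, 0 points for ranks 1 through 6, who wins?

E: 148·3 + 55·1 + 185·3 + 190·2 + 37·2 = 1508
B: 148·1 + 55·4 + 185·0 + 190·5 + 37·4 = 1466
D: 148·2 + 55·5 + 185·5 + 190·0 + 37·0 = 1496
A: 148·5 + 55·0 + 185·4 + 190·1 + 37·3 = 1781
C: 148·4 + 55·3 + 185·1 + 190·3 + 37·5 = 1697
F: 148·0 + 55·2 + 185·2 + 190·4 + 37·1 = 1277
A has the highest Borda score (1781).

A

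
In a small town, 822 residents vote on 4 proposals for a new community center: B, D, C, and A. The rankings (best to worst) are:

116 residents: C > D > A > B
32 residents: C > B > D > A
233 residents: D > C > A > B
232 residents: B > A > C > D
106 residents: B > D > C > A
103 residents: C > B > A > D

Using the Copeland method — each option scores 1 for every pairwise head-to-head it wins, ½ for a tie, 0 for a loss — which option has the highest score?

B: beats D and A; loses to C → score 2.
D: beats A; loses to B and C → score 1.
C: beats B, D, and A → score 3.
A: loses to B, D, and C → score 0.
C has the best pairwise record.

C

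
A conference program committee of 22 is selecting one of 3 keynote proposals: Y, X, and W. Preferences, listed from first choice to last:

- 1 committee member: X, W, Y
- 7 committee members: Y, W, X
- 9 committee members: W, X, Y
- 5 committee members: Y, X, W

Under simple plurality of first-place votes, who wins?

Y

First-place votes: Y 12, X 1, W 9.
Y has the most first-place votes.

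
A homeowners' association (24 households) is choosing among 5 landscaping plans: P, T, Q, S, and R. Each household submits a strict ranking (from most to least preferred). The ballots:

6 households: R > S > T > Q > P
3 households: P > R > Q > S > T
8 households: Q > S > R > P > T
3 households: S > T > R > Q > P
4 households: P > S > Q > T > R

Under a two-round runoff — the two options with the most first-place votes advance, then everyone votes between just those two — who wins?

Q

Round 1 first-place votes: P 7, T 0, Q 8, S 3, R 6.
Q and P advance.
Runoff: Q is preferred to P by 17 voters; P by 7.
Q wins the runoff.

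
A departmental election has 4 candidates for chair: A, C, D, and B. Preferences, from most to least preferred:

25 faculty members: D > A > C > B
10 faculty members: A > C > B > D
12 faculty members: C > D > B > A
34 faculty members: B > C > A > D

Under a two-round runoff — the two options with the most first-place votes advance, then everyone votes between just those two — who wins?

Round 1 first-place votes: A 10, C 12, D 25, B 34.
B and D advance.
Runoff: B is preferred to D by 44 voters; D by 37.
B wins the runoff.

B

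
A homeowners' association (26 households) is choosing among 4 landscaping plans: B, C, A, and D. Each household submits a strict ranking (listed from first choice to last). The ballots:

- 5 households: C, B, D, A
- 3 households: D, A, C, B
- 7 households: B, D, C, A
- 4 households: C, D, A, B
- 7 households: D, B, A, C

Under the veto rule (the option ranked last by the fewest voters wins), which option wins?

Last-place votes: B 7, C 7, A 12, D 0.
D is ranked last by the fewest voters, so D wins.

D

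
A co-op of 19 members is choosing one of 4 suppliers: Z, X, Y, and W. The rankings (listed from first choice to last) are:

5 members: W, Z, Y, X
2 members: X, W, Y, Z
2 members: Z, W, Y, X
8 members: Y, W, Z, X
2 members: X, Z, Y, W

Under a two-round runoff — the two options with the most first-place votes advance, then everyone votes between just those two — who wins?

Round 1 first-place votes: Z 2, X 4, Y 8, W 5.
Y and W advance.
Runoff: Y is preferred to W by 10 voters; W by 9.
Y wins the runoff.

Y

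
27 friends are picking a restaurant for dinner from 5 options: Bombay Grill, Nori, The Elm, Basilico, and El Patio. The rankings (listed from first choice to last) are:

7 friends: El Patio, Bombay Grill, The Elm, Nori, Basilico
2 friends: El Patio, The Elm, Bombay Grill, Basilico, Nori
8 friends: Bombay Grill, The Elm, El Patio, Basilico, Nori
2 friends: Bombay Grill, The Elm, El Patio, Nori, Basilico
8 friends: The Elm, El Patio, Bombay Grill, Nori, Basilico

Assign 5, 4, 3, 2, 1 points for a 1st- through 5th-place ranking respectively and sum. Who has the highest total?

Bombay Grill: 7·4 + 2·3 + 8·5 + 2·5 + 8·3 = 108
Nori: 7·2 + 2·1 + 8·1 + 2·2 + 8·2 = 44
The Elm: 7·3 + 2·4 + 8·4 + 2·4 + 8·5 = 109
Basilico: 7·1 + 2·2 + 8·2 + 2·1 + 8·1 = 37
El Patio: 7·5 + 2·5 + 8·3 + 2·3 + 8·4 = 107
The Elm has the highest Borda score (109).

The Elm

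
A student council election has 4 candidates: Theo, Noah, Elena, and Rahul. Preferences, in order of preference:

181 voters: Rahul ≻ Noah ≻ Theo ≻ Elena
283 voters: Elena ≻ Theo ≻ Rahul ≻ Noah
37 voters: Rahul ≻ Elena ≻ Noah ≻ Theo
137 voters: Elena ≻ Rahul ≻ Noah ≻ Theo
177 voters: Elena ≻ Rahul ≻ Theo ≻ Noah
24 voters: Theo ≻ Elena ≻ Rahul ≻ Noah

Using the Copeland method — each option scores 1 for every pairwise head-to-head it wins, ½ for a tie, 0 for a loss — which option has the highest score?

Theo: beats Noah; loses to Elena and Rahul → score 1.
Noah: loses to Theo, Elena, and Rahul → score 0.
Elena: beats Theo, Noah, and Rahul → score 3.
Rahul: beats Theo and Noah; loses to Elena → score 2.
Elena has the best pairwise record.

Elena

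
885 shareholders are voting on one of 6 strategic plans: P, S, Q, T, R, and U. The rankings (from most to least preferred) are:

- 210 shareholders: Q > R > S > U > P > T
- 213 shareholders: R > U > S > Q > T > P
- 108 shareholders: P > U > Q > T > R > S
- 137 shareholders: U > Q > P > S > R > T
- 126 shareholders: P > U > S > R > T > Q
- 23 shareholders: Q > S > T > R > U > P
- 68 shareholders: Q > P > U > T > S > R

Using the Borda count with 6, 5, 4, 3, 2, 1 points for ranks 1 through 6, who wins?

U

P: 210·2 + 213·1 + 108·6 + 137·4 + 126·6 + 23·1 + 68·5 = 2948
S: 210·4 + 213·4 + 108·1 + 137·3 + 126·4 + 23·5 + 68·2 = 2966
Q: 210·6 + 213·3 + 108·4 + 137·5 + 126·1 + 23·6 + 68·6 = 3688
T: 210·1 + 213·2 + 108·3 + 137·1 + 126·2 + 23·4 + 68·3 = 1645
R: 210·5 + 213·6 + 108·2 + 137·2 + 126·3 + 23·3 + 68·1 = 3333
U: 210·3 + 213·5 + 108·5 + 137·6 + 126·5 + 23·2 + 68·4 = 4005
U has the highest Borda score (4005).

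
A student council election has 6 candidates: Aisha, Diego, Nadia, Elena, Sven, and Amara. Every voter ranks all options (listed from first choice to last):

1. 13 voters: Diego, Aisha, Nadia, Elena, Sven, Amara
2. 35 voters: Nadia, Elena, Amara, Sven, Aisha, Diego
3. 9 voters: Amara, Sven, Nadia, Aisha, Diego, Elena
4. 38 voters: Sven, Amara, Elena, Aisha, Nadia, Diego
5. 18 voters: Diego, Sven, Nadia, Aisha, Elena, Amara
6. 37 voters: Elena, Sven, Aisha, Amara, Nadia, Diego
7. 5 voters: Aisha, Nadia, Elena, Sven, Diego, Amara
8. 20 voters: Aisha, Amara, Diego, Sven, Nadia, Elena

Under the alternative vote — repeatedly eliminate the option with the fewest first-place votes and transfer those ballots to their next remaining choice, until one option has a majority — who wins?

Sven

Round 1: Aisha 25, Diego 31, Nadia 35, Elena 37, Sven 38, Amara 9. Eliminate Amara.
Round 2: Aisha 25, Diego 31, Nadia 35, Elena 37, Sven 47. Eliminate Aisha.
Round 3: Diego 51, Nadia 40, Elena 37, Sven 47. Eliminate Elena.
Round 4: Diego 51, Nadia 40, Sven 84. Eliminate Nadia.
Round 5: Diego 51, Sven 124. Sven has a majority.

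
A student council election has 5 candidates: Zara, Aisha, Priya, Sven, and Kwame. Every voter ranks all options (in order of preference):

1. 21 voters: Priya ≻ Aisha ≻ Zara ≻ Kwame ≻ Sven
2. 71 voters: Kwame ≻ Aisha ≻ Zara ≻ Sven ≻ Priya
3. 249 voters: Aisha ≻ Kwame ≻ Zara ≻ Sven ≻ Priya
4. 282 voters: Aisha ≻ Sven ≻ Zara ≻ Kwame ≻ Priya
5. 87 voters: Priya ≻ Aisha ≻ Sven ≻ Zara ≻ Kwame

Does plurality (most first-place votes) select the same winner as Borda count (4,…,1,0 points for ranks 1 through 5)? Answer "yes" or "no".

Plurality — first-place votes: Zara 0, Aisha 531, Priya 108, Sven 0, Kwame 71. Winner: Aisha.
Borda — scores: Zara 1333, Aisha 2661, Priya 432, Sven 1340, Kwame 1334. Winner: Aisha.
The two methods agree.

yes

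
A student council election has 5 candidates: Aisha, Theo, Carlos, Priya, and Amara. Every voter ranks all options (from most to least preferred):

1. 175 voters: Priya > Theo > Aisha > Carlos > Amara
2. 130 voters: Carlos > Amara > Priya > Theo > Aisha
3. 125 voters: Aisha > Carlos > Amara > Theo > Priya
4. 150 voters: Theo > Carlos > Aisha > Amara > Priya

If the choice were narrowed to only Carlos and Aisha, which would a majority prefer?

Aisha

Voters preferring Carlos to Aisha: 280; preferring Aisha to Carlos: 300.
Aisha wins the head-to-head.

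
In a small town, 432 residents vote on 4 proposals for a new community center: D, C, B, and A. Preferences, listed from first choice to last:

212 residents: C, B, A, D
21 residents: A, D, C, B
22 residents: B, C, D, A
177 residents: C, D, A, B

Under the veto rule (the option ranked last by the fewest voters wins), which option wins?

C

Last-place votes: D 212, C 0, B 198, A 22.
C is ranked last by the fewest voters, so C wins.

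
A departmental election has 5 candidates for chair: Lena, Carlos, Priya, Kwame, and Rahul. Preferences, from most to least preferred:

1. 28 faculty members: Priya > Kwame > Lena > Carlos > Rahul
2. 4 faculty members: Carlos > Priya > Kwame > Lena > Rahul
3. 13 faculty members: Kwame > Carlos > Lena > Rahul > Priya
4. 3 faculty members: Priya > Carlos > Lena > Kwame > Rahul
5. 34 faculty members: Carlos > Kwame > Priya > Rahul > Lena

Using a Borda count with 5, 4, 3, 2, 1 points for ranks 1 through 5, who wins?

Kwame

Lena: 28·3 + 4·2 + 13·3 + 3·3 + 34·1 = 174
Carlos: 28·2 + 4·5 + 13·4 + 3·4 + 34·5 = 310
Priya: 28·5 + 4·4 + 13·1 + 3·5 + 34·3 = 286
Kwame: 28·4 + 4·3 + 13·5 + 3·2 + 34·4 = 331
Rahul: 28·1 + 4·1 + 13·2 + 3·1 + 34·2 = 129
Kwame has the highest Borda score (331).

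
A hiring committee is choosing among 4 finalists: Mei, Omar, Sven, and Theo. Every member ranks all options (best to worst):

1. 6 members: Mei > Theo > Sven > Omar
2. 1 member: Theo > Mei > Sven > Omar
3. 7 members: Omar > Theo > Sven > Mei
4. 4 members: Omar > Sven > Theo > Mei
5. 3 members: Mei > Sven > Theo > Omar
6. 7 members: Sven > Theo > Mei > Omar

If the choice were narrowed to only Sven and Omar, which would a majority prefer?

Sven

Voters preferring Sven to Omar: 17; preferring Omar to Sven: 11.
Sven wins the head-to-head.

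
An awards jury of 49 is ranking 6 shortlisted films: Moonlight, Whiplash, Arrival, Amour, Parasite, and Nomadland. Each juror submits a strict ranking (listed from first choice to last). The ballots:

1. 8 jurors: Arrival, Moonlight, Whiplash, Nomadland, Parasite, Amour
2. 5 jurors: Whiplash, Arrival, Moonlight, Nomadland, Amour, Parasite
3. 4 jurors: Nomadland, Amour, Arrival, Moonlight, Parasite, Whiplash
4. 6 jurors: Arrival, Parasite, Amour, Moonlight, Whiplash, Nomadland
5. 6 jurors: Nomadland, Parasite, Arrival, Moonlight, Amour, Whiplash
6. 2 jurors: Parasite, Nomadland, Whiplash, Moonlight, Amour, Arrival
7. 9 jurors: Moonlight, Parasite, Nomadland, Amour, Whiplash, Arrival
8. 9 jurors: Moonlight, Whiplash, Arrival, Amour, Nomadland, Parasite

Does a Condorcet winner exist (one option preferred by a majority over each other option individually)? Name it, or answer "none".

none

Checking pairwise contests:
Arrival beats Moonlight 29–20.
Moonlight beats Whiplash 42–7.
Whiplash beats Arrival 25–24.
Moonlight beats Amour 39–10.
Moonlight beats Parasite 35–14.
Moonlight beats Nomadland 37–12.
Every option loses at least one head-to-head, so there is no Condorcet winner.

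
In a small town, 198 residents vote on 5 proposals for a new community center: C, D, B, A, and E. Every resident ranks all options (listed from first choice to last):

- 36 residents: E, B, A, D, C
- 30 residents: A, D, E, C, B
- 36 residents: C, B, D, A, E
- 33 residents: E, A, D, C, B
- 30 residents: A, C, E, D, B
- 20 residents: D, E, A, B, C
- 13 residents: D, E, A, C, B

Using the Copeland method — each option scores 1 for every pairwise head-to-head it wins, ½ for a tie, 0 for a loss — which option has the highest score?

E

C: beats B; loses to D, A, and E → score 1.
D: beats C and B; ties E; loses to A → score 2.5.
B: loses to C, D, A, and E → score 0.
A: beats C, D, and B; loses to E → score 3.
E: beats C, B, and A; ties D → score 3.5.
E has the best pairwise record.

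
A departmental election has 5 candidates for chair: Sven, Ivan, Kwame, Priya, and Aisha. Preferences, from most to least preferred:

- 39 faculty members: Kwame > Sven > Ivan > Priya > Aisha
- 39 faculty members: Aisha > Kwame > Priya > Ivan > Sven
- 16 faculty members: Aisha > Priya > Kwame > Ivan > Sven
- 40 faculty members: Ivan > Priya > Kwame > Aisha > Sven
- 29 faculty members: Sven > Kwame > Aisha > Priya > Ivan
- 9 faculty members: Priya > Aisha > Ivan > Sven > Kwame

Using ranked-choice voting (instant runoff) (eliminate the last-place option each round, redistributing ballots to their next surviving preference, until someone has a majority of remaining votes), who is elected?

Kwame

Round 1: Sven 29, Ivan 40, Kwame 39, Priya 9, Aisha 55. Eliminate Priya.
Round 2: Sven 29, Ivan 40, Kwame 39, Aisha 64. Eliminate Sven.
Round 3: Ivan 40, Kwame 68, Aisha 64. Eliminate Ivan.
Round 4: Kwame 108, Aisha 64. Kwame has a majority.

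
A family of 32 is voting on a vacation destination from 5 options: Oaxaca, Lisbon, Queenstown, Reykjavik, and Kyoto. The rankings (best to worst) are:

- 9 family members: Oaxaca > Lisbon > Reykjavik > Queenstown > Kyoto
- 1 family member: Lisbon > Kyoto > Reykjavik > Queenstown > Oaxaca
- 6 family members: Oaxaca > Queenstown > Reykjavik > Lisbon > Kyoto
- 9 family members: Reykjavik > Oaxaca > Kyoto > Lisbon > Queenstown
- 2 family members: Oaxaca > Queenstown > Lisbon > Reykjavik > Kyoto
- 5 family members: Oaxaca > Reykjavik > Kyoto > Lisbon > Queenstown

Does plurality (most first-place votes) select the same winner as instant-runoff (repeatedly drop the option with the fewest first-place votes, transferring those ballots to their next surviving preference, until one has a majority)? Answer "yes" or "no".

yes

Plurality — first-place votes: Oaxaca 22, Lisbon 1, Queenstown 0, Reykjavik 9, Kyoto 0. Winner: Oaxaca.
Instant-runoff — R1 Oaxaca 22, Lisbon 1, Queenstown 0, Reykjavik 9, Kyoto 0 (Oaxaca winner). Winner: Oaxaca.
The two methods agree.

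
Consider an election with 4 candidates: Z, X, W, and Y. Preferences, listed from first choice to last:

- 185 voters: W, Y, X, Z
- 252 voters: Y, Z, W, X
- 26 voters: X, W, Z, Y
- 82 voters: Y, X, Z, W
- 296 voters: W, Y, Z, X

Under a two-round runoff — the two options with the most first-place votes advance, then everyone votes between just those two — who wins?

Round 1 first-place votes: Z 0, X 26, W 481, Y 334.
W and Y advance.
Runoff: W is preferred to Y by 507 voters; Y by 334.
W wins the runoff.

W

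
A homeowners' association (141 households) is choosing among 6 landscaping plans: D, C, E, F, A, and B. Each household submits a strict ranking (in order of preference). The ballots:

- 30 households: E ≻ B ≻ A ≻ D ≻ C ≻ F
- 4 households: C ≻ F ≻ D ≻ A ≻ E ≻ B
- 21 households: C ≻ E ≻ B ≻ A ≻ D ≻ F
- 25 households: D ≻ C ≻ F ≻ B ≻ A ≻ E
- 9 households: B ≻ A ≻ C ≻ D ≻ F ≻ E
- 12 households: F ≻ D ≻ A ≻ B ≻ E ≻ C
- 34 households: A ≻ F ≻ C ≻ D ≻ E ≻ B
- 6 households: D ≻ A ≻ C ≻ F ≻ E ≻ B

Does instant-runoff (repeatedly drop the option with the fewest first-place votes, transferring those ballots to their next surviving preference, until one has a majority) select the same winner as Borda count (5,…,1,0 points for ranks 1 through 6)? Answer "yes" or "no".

no

Instant-runoff — R1 D 31, C 25, E 30, F 12, A 34, B 9 (B out); R2 D 31, C 25, E 30, F 12, A 43 (F out); R3 D 43, C 25, E 30, A 43 (C out); R4 D 47, E 51, A 43 (A out); R5 D 90, E 51 (D winner). Winner: D.
Borda — scores: D 382, C 402, E 290, F 308, A 431, B 302. Winner: A.
The two methods disagree.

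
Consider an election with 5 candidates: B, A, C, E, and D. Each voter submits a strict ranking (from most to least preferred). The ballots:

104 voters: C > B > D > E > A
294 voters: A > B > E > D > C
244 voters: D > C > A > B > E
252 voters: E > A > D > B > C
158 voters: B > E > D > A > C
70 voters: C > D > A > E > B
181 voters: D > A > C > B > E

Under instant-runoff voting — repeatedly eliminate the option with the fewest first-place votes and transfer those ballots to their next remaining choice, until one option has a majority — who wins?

E

Round 1: B 158, A 294, C 174, E 252, D 425. Eliminate B.
Round 2: A 294, C 174, E 410, D 425. Eliminate C.
Round 3: A 294, E 410, D 599. Eliminate A.
Round 4: E 704, D 599. E has a majority.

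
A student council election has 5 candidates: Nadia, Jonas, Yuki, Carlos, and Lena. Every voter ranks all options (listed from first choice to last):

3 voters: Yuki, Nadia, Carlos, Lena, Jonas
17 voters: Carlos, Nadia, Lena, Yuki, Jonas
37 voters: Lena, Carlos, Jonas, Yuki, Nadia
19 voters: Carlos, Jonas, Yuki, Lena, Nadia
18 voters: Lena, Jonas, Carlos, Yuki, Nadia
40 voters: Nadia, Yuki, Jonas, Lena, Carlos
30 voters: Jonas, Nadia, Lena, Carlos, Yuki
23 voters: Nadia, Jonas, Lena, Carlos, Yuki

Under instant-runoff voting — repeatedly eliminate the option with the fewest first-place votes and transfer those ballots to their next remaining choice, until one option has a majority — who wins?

Nadia

Round 1: Nadia 63, Jonas 30, Yuki 3, Carlos 36, Lena 55. Eliminate Yuki.
Round 2: Nadia 66, Jonas 30, Carlos 36, Lena 55. Eliminate Jonas.
Round 3: Nadia 96, Carlos 36, Lena 55. Nadia has a majority.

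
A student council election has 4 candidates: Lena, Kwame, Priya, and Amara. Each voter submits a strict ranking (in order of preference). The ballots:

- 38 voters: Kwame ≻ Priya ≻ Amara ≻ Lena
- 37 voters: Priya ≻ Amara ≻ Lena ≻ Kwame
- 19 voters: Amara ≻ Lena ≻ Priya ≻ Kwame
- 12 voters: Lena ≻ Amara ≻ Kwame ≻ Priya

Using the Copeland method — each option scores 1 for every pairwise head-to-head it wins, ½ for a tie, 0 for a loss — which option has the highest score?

Priya

Lena: beats Kwame; loses to Priya and Amara → score 1.
Kwame: loses to Lena, Priya, and Amara → score 0.
Priya: beats Lena, Kwame, and Amara → score 3.
Amara: beats Lena and Kwame; loses to Priya → score 2.
Priya has the best pairwise record.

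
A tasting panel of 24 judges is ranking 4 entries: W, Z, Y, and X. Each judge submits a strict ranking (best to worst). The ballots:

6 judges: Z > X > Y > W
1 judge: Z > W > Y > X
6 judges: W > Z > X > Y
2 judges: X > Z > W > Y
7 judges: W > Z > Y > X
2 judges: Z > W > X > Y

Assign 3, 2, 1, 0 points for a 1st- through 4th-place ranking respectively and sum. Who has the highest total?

W: 6·0 + 1·2 + 6·3 + 2·1 + 7·3 + 2·2 = 47
Z: 6·3 + 1·3 + 6·2 + 2·2 + 7·2 + 2·3 = 57
Y: 6·1 + 1·1 + 6·0 + 2·0 + 7·1 + 2·0 = 14
X: 6·2 + 1·0 + 6·1 + 2·3 + 7·0 + 2·1 = 26
Z has the highest Borda score (57).

Z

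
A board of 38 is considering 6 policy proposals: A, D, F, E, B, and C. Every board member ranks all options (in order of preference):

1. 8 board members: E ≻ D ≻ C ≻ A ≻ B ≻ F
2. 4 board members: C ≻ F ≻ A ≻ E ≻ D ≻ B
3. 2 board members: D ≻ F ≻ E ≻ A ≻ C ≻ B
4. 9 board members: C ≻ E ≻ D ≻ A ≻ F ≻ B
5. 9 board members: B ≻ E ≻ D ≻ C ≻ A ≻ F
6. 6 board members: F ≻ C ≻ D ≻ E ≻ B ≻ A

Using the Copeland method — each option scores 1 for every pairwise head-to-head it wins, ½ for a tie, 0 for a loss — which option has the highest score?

A: beats F and B; loses to D, E, and C → score 2.
D: beats A, F, and B; ties C; loses to E → score 3.5.
F: beats B; loses to A, D, E, and C → score 1.
E: beats A, D, F, and B; ties C → score 4.5.
B: loses to A, D, F, E, and C → score 0.
C: beats A, F, and B; ties D and E → score 4.
E has the best pairwise record.

E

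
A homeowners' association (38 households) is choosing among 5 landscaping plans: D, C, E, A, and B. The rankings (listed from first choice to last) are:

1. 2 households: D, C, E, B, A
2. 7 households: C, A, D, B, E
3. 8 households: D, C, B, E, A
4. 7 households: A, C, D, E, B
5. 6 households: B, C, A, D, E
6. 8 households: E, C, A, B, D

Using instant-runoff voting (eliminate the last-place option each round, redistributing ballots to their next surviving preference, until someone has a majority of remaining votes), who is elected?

Round 1: D 10, C 7, E 8, A 7, B 6. Eliminate B.
Round 2: D 10, C 13, E 8, A 7. Eliminate A.
Round 3: D 10, C 20, E 8. C has a majority.

C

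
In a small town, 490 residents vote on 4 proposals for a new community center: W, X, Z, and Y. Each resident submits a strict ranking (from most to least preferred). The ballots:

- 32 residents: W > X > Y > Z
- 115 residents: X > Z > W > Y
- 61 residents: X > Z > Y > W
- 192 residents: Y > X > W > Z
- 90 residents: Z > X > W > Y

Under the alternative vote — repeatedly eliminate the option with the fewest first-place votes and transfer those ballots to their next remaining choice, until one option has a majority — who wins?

X

Round 1: W 32, X 176, Z 90, Y 192. Eliminate W.
Round 2: X 208, Z 90, Y 192. Eliminate Z.
Round 3: X 298, Y 192. X has a majority.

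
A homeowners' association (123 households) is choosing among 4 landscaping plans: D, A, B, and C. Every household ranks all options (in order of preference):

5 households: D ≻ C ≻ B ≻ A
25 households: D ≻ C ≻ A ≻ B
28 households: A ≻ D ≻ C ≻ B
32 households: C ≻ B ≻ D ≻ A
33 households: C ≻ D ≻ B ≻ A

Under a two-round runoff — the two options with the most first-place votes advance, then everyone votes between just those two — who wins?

Round 1 first-place votes: D 30, A 28, B 0, C 65.
C and D advance.
Runoff: C is preferred to D by 65 voters; D by 58.
C wins the runoff.

C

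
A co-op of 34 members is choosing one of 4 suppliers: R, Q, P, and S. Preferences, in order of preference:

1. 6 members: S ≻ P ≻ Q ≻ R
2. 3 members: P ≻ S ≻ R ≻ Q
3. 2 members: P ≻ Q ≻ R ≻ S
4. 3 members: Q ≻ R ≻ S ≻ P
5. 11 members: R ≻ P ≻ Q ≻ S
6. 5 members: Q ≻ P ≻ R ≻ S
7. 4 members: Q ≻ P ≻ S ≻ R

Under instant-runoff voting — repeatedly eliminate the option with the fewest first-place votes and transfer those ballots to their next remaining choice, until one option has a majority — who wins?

Q

Round 1: R 11, Q 12, P 5, S 6. Eliminate P.
Round 2: R 11, Q 14, S 9. Eliminate S.
Round 3: R 14, Q 20. Q has a majority.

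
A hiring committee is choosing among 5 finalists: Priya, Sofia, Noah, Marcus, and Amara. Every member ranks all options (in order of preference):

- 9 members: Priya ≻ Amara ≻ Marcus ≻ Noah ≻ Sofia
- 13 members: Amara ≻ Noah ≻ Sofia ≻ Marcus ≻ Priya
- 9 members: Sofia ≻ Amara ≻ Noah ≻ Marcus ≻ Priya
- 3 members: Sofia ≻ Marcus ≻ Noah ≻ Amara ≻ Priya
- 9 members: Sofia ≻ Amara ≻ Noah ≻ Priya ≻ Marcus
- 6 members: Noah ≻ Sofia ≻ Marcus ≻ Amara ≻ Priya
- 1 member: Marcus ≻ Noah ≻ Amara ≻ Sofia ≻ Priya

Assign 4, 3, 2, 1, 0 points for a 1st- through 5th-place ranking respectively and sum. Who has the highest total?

Priya: 9·4 + 13·0 + 9·0 + 3·0 + 9·1 + 6·0 + 1·0 = 45
Sofia: 9·0 + 13·2 + 9·4 + 3·4 + 9·4 + 6·3 + 1·1 = 129
Noah: 9·1 + 13·3 + 9·2 + 3·2 + 9·2 + 6·4 + 1·3 = 117
Marcus: 9·2 + 13·1 + 9·1 + 3·3 + 9·0 + 6·2 + 1·4 = 65
Amara: 9·3 + 13·4 + 9·3 + 3·1 + 9·3 + 6·1 + 1·2 = 144
Amara has the highest Borda score (144).

Amara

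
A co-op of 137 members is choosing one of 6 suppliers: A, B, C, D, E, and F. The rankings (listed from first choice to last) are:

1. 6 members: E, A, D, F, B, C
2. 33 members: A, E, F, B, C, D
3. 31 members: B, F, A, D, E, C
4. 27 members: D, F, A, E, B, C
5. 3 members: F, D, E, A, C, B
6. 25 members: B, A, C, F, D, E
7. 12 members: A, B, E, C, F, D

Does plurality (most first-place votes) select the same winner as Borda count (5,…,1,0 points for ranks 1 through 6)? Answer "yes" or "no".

Plurality — first-place votes: A 45, B 56, C 0, D 27, E 6, F 3. Winner: B.
Borda — scores: A 529, B 427, C 135, D 252, E 292, F 420. Winner: A.
The two methods disagree.

no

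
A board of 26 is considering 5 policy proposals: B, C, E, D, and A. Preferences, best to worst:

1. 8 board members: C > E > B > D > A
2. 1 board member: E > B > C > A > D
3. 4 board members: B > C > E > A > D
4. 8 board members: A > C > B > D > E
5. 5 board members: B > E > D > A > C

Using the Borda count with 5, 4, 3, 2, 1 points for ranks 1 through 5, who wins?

B: 8·3 + 1·4 + 4·5 + 8·3 + 5·5 = 97
C: 8·5 + 1·3 + 4·4 + 8·4 + 5·1 = 96
E: 8·4 + 1·5 + 4·3 + 8·1 + 5·4 = 77
D: 8·2 + 1·1 + 4·1 + 8·2 + 5·3 = 52
A: 8·1 + 1·2 + 4·2 + 8·5 + 5·2 = 68
B has the highest Borda score (97).

B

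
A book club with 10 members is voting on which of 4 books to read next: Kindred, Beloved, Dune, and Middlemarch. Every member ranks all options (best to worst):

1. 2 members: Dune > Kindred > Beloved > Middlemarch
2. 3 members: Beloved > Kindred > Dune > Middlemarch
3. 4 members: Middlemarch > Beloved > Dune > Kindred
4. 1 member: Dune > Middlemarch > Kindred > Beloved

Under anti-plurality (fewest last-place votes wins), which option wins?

Dune

Last-place votes: Kindred 4, Beloved 1, Dune 0, Middlemarch 5.
Dune is ranked last by the fewest voters, so Dune wins.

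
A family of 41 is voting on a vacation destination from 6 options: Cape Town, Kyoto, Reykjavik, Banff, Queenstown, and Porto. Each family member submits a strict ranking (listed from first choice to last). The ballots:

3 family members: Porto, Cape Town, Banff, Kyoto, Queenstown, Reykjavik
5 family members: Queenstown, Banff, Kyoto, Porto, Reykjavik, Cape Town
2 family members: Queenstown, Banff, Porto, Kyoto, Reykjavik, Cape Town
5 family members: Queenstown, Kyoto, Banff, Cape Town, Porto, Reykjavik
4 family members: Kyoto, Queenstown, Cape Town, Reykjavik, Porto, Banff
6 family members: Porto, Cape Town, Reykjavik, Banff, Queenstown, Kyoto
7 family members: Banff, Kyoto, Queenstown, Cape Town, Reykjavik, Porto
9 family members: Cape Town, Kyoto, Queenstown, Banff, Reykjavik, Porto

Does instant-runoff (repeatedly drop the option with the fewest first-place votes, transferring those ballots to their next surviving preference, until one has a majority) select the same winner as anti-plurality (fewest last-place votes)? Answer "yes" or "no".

Instant-runoff — R1 Cape Town 9, Kyoto 4, Reykjavik 0, Banff 7, Queenstown 12, Porto 9 (Reykjavik out); R2 Cape Town 9, Kyoto 4, Banff 7, Queenstown 12, Porto 9 (Kyoto out); R3 Cape Town 9, Banff 7, Queenstown 16, Porto 9 (Banff out); R4 Cape Town 9, Queenstown 23, Porto 9 (Queenstown winner). Winner: Queenstown.
Anti-plurality — last-place votes: Cape Town 7, Kyoto 6, Reykjavik 8, Banff 4, Queenstown 0, Porto 16. Winner: Queenstown.
The two methods agree.

yes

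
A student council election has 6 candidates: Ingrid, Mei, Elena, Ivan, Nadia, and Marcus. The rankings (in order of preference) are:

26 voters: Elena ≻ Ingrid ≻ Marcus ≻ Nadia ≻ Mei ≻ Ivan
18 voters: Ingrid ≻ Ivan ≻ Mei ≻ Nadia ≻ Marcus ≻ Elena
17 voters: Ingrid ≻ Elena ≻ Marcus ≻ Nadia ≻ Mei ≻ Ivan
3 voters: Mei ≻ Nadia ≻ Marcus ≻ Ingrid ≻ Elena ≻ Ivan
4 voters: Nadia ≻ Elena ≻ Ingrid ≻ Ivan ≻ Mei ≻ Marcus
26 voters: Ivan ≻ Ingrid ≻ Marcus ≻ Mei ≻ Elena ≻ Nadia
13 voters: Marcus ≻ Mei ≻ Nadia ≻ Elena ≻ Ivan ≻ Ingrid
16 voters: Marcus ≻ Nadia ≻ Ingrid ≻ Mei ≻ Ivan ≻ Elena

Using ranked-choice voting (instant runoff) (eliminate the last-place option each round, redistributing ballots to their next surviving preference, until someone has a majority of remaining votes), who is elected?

Round 1: Ingrid 35, Mei 3, Elena 26, Ivan 26, Nadia 4, Marcus 29. Eliminate Mei.
Round 2: Ingrid 35, Elena 26, Ivan 26, Nadia 7, Marcus 29. Eliminate Nadia.
Round 3: Ingrid 35, Elena 30, Ivan 26, Marcus 32. Eliminate Ivan.
Round 4: Ingrid 61, Elena 30, Marcus 32. Eliminate Elena.
Round 5: Ingrid 91, Marcus 32. Ingrid has a majority.

Ingrid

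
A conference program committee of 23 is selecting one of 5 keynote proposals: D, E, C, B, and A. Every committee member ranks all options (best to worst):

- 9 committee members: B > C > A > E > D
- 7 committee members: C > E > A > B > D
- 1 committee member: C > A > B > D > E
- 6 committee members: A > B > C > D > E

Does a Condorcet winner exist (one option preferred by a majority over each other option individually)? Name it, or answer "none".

Checking pairwise contests:
E beats D 16–7.
C beats E 23–0.
B beats C 15–8.
A beats B 14–9.
C beats A 17–6.
Every option loses at least one head-to-head, so there is no Condorcet winner.

none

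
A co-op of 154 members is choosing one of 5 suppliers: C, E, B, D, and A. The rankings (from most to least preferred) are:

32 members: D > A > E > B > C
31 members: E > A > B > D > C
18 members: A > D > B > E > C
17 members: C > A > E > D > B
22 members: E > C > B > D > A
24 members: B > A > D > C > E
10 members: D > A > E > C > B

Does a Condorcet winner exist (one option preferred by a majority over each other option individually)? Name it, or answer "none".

A vs C: 115–39 for A.
A vs E: 101–53 for A.
A vs B: 108–46 for A.
A vs D: 90–64 for A.
A beats every other option head-to-head.

A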